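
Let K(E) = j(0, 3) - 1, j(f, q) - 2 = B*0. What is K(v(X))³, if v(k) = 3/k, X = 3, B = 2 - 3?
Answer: 1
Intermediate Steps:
B = -1
j(f, q) = 2 (j(f, q) = 2 - 1*0 = 2 + 0 = 2)
K(E) = 1 (K(E) = 2 - 1 = 1)
K(v(X))³ = 1³ = 1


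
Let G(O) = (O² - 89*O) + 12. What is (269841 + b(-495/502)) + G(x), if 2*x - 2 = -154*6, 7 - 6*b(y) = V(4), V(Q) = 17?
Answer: 1570204/3 ≈ 5.2340e+5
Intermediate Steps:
b(y) = -5/3 (b(y) = 7/6 - ⅙*17 = 7/6 - 17/6 = -5/3)
x = -461 (x = 1 + (-154*6)/2 = 1 + (-14*66)/2 = 1 + (½)*(-924) = 1 - 462 = -461)
G(O) = 12 + O² - 89*O
(269841 + b(-495/502)) + G(x) = (269841 - 5/3) + (12 + (-461)² - 89*(-461)) = 809518/3 + (12 + 212521 + 41029) = 809518/3 + 253562 = 1570204/3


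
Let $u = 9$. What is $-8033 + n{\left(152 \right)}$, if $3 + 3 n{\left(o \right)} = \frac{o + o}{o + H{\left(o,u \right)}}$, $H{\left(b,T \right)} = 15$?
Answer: $- \frac{4024730}{501} \approx -8033.4$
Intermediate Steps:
$n{\left(o \right)} = -1 + \frac{2 o}{3 \left(15 + o\right)}$ ($n{\left(o \right)} = -1 + \frac{\left(o + o\right) \frac{1}{o + 15}}{3} = -1 + \frac{2 o \frac{1}{15 + o}}{3} = -1 + \frac{2 o}{3 \left(15 + o\right)}$)
$-8033 + n{\left(152 \right)} = -8033 + \frac{-45 - 152}{3 \left(15 + 152\right)} = -8033 + \frac{-45 - 152}{3 \cdot 167} = -8033 + \frac{1}{3} \cdot \frac{1}{167} \left(-197\right) = -8033 - \frac{197}{501} = - \frac{4024730}{501}$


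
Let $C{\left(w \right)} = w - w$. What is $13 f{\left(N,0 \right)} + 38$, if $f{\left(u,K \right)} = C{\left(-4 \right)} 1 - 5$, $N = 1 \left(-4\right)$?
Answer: $-27$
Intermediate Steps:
$C{\left(w \right)} = 0$
$N = -4$
$f{\left(u,K \right)} = -5$ ($f{\left(u,K \right)} = 0 \cdot 1 - 5 = 0 - 5 = -5$)
$13 f{\left(N,0 \right)} + 38 = 13 \left(-5\right) + 38 = -65 + 38 = -27$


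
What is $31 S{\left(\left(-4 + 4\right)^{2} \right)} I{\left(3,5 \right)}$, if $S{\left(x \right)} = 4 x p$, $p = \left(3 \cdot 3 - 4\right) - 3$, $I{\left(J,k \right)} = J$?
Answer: $0$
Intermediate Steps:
$p = 2$ ($p = \left(9 - 4\right) - 3 = 5 - 3 = 2$)
$S{\left(x \right)} = 8 x$ ($S{\left(x \right)} = 4 x 2 = 8 x$)
$31 S{\left(\left(-4 + 4\right)^{2} \right)} I{\left(3,5 \right)} = 31 \cdot 8 \left(-4 + 4\right)^{2} \cdot 3 = 31 \cdot 8 \cdot 0^{2} \cdot 3 = 31 \cdot 8 \cdot 0 \cdot 3 = 31 \cdot 0 \cdot 3 = 0 \cdot 3 = 0$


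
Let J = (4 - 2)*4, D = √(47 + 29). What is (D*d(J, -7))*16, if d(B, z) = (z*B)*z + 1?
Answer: 12576*√19 ≈ 54818.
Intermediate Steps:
D = 2*√19 (D = √76 = 2*√19 ≈ 8.7178)
J = 8 (J = 2*4 = 8)
d(B, z) = 1 + B*z² (d(B, z) = (B*z)*z + 1 = B*z² + 1 = 1 + B*z²)
(D*d(J, -7))*16 = ((2*√19)*(1 + 8*(-7)²))*16 = ((2*√19)*(1 + 8*49))*16 = ((2*√19)*(1 + 392))*16 = ((2*√19)*393)*16 = (786*√19)*16 = 12576*√19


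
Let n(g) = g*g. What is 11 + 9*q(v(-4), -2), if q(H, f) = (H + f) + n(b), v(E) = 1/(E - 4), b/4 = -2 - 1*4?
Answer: 41407/8 ≈ 5175.9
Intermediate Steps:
b = -24 (b = 4*(-2 - 1*4) = 4*(-2 - 4) = 4*(-6) = -24)
n(g) = g**2
v(E) = 1/(-4 + E)
q(H, f) = 576 + H + f (q(H, f) = (H + f) + (-24)**2 = (H + f) + 576 = 576 + H + f)
11 + 9*q(v(-4), -2) = 11 + 9*(576 + 1/(-4 - 4) - 2) = 11 + 9*(576 + 1/(-8) - 2) = 11 + 9*(576 - 1/8 - 2) = 11 + 9*(4591/8) = 11 + 41319/8 = 41407/8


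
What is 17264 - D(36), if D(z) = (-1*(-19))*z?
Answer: 16580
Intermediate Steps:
D(z) = 19*z
17264 - D(36) = 17264 - 19*36 = 17264 - 1*684 = 17264 - 684 = 16580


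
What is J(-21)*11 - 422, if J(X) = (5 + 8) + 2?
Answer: -257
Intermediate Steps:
J(X) = 15 (J(X) = 13 + 2 = 15)
J(-21)*11 - 422 = 15*11 - 422 = 165 - 422 = -257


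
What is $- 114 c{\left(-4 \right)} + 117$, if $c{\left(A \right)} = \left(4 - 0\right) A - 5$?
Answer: $2511$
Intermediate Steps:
$c{\left(A \right)} = -5 + 4 A$ ($c{\left(A \right)} = \left(4 + 0\right) A - 5 = 4 A - 5 = -5 + 4 A$)
$- 114 c{\left(-4 \right)} + 117 = - 114 \left(-5 + 4 \left(-4\right)\right) + 117 = - 114 \left(-5 - 16\right) + 117 = \left(-114\right) \left(-21\right) + 117 = 2394 + 117 = 2511$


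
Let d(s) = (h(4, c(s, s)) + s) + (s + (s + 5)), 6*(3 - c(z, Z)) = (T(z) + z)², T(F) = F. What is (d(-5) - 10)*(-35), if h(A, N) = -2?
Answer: 770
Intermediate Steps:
c(z, Z) = 3 - 2*z²/3 (c(z, Z) = 3 - (z + z)²/6 = 3 - 4*z²/6 = 3 - 2*z²/3)
d(s) = 3 + 3*s (d(s) = (-2 + s) + (s + (s + 5)) = (-2 + s) + (s + (5 + s)) = (-2 + s) + (5 + 2*s) = 3 + 3*s)
(d(-5) - 10)*(-35) = ((3 + 3*(-5)) - 10)*(-35) = ((3 - 15) - 10)*(-35) = (-12 - 10)*(-35) = -22*(-35) = 770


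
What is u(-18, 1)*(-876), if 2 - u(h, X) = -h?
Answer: 14016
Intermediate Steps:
u(h, X) = 2 + h (u(h, X) = 2 - (-1)*h = 2 + h)
u(-18, 1)*(-876) = (2 - 18)*(-876) = -16*(-876) = 14016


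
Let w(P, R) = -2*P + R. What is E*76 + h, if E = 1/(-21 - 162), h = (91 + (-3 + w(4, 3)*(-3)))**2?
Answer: 1941371/183 ≈ 10609.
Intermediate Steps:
w(P, R) = R - 2*P
h = 10609 (h = (91 + (-3 + (3 - 2*4)*(-3)))**2 = (91 + (-3 + (3 - 8)*(-3)))**2 = (91 + (-3 - 5*(-3)))**2 = (91 + (-3 + 15))**2 = (91 + 12)**2 = 103**2 = 10609)
E = -1/183 (E = 1/(-183) = -1/183 ≈ -0.0054645)
E*76 + h = -1/183*76 + 10609 = -76/183 + 10609 = 1941371/183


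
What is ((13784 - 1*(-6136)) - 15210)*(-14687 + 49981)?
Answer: 166234740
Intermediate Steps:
((13784 - 1*(-6136)) - 15210)*(-14687 + 49981) = ((13784 + 6136) - 15210)*35294 = (19920 - 15210)*35294 = 4710*35294 = 166234740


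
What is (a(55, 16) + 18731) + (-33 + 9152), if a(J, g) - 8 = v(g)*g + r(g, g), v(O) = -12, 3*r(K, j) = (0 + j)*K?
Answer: 83254/3 ≈ 27751.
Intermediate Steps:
r(K, j) = K*j/3 (r(K, j) = ((0 + j)*K)/3 = (j*K)/3 = (K*j)/3 = K*j/3)
a(J, g) = 8 - 12*g + g²/3 (a(J, g) = 8 + (-12*g + g*g/3) = 8 + (-12*g + g²/3) = 8 - 12*g + g²/3)
(a(55, 16) + 18731) + (-33 + 9152) = ((8 - 12*16 + (⅓)*16²) + 18731) + (-33 + 9152) = ((8 - 192 + (⅓)*256) + 18731) + 9119 = ((8 - 192 + 256/3) + 18731) + 9119 = (-296/3 + 18731) + 9119 = 55897/3 + 9119 = 83254/3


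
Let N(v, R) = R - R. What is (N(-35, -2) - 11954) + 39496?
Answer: 27542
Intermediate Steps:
N(v, R) = 0
(N(-35, -2) - 11954) + 39496 = (0 - 11954) + 39496 = -11954 + 39496 = 27542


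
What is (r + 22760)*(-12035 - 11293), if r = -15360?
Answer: -172627200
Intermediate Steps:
(r + 22760)*(-12035 - 11293) = (-15360 + 22760)*(-12035 - 11293) = 7400*(-23328) = -172627200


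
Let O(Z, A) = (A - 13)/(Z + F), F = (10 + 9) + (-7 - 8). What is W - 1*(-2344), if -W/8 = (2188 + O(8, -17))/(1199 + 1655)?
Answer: 3336146/1427 ≈ 2337.9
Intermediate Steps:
F = 4 (F = 19 - 15 = 4)
O(Z, A) = (-13 + A)/(4 + Z) (O(Z, A) = (A - 13)/(Z + 4) = (-13 + A)/(4 + Z))
W = -8742/1427 (W = -8*(2188 + (-13 - 17)/(4 + 8))/(1199 + 1655) = -8*(2188 - 30/12)/2854 = -8*(2188 + (1/12)*(-30))/2854 = -8*(2188 - 5/2)/2854 = -17484/2854 = -8*4371/5708 = -8742/1427 ≈ -6.1261)
W - 1*(-2344) = -8742/1427 - 1*(-2344) = -8742/1427 + 2344 = 3336146/1427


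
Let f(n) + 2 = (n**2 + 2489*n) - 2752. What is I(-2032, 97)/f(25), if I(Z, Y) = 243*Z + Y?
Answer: -493679/60096 ≈ -8.2148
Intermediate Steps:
I(Z, Y) = Y + 243*Z
f(n) = -2754 + n**2 + 2489*n (f(n) = -2 + ((n**2 + 2489*n) - 2752) = -2 + (-2752 + n**2 + 2489*n) = -2754 + n**2 + 2489*n)
I(-2032, 97)/f(25) = (97 + 243*(-2032))/(-2754 + 25**2 + 2489*25) = (97 - 493776)/(-2754 + 625 + 62225) = -493679/60096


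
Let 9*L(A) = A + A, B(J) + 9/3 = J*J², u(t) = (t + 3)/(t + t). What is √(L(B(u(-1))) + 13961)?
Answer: √125641/3 ≈ 118.15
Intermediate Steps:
u(t) = (3 + t)/(2*t) (u(t) = (3 + t)/((2*t)) = (3 + t)*(1/(2*t)) = (3 + t)/(2*t))
B(J) = -3 + J³ (B(J) = -3 + J*J² = -3 + J³)
L(A) = 2*A/9 (L(A) = (A + A)/9 = (2*A)/9 = 2*A/9)
√(L(B(u(-1))) + 13961) = √(2*(-3 + ((½)*(3 - 1)/(-1))³)/9 + 13961) = √(2*(-3 + ((½)*(-1)*2)³)/9 + 13961) = √(2*(-3 + (-1)³)/9 + 13961) = √(2*(-3 - 1)/9 + 13961) = √((2/9)*(-4) + 13961) = √(-8/9 + 13961) = √(125641/9) = √125641/3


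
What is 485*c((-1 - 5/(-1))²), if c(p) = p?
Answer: 7760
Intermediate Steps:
485*c((-1 - 5/(-1))²) = 485*(-1 - 5/(-1))² = 485*(-1 - 5*(-1))² = 485*(-1 + 5)² = 485*4² = 485*16 = 7760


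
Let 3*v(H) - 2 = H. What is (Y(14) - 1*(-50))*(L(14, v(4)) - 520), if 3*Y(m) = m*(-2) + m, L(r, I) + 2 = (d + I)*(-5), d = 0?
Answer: -72352/3 ≈ -24117.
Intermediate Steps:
v(H) = ⅔ + H/3
L(r, I) = -2 - 5*I (L(r, I) = -2 + (0 + I)*(-5) = -2 + I*(-5) = -2 - 5*I)
Y(m) = -m/3 (Y(m) = (m*(-2) + m)/3 = (-2*m + m)/3 = (-m)/3 = -m/3)
(Y(14) - 1*(-50))*(L(14, v(4)) - 520) = (-⅓*14 - 1*(-50))*((-2 - 5*(⅔ + (⅓)*4)) - 520) = (-14/3 + 50)*((-2 - 5*(⅔ + 4/3)) - 520) = 136*((-2 - 5*2) - 520)/3 = 136*((-2 - 10) - 520)/3 = 136*(-12 - 520)/3 = (136/3)*(-532) = -72352/3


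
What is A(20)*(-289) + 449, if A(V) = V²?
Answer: -115151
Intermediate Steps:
A(20)*(-289) + 449 = 20²*(-289) + 449 = 400*(-289) + 449 = -115600 + 449 = -115151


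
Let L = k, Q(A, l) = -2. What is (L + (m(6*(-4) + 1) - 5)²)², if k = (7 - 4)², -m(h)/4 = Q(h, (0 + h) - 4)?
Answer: 324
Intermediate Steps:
m(h) = 8 (m(h) = -4*(-2) = 8)
k = 9 (k = 3² = 9)
L = 9
(L + (m(6*(-4) + 1) - 5)²)² = (9 + (8 - 5)²)² = (9 + 3²)² = (9 + 9)² = 18² = 324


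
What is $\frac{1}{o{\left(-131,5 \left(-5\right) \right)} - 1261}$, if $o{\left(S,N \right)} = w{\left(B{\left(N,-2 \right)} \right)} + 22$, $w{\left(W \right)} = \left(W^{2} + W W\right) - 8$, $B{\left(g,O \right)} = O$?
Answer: $- \frac{1}{1239} \approx -0.0008071$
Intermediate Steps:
$w{\left(W \right)} = -8 + 2 W^{2}$ ($w{\left(W \right)} = \left(W^{2} + W^{2}\right) - 8 = 2 W^{2} - 8 = -8 + 2 W^{2}$)
$o{\left(S,N \right)} = 22$ ($o{\left(S,N \right)} = \left(-8 + 2 \left(-2\right)^{2}\right) + 22 = \left(-8 + 2 \cdot 4\right) + 22 = \left(-8 + 8\right) + 22 = 0 + 22 = 22$)
$\frac{1}{o{\left(-131,5 \left(-5\right) \right)} - 1261} = \frac{1}{22 - 1261} = \frac{1}{-1239} = - \frac{1}{1239}$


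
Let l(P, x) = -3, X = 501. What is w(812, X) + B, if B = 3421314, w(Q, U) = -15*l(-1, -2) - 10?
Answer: 3421349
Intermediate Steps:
w(Q, U) = 35 (w(Q, U) = -15*(-3) - 10 = 45 - 10 = 35)
w(812, X) + B = 35 + 3421314 = 3421349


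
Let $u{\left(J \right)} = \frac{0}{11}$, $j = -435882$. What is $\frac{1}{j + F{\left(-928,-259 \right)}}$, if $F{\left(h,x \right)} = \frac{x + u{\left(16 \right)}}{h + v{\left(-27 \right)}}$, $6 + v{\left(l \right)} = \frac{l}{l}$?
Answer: $- \frac{933}{406677647} \approx -2.2942 \cdot 10^{-6}$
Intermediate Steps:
$v{\left(l \right)} = -5$ ($v{\left(l \right)} = -6 + \frac{l}{l} = -6 + 1 = -5$)
$u{\left(J \right)} = 0$ ($u{\left(J \right)} = 0 \cdot \frac{1}{11} = 0$)
$F{\left(h,x \right)} = \frac{x}{-5 + h}$ ($F{\left(h,x \right)} = \frac{x + 0}{h - 5} = \frac{x}{-5 + h}$)
$\frac{1}{j + F{\left(-928,-259 \right)}} = \frac{1}{-435882 - \frac{259}{-5 - 928}} = \frac{1}{-435882 - \frac{259}{-933}} = \frac{1}{-435882 - - \frac{259}{933}} = \frac{1}{-435882 + \frac{259}{933}} = \frac{1}{- \frac{406677647}{933}} = - \frac{933}{406677647}$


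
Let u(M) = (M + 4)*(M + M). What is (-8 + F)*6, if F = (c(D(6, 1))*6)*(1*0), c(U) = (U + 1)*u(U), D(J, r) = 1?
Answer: -48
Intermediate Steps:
u(M) = 2*M*(4 + M) (u(M) = (4 + M)*(2*M) = 2*M*(4 + M))
c(U) = 2*U*(1 + U)*(4 + U) (c(U) = (U + 1)*(2*U*(4 + U)) = (1 + U)*(2*U*(4 + U)) = 2*U*(1 + U)*(4 + U))
F = 0 (F = ((2*1*(1 + 1)*(4 + 1))*6)*(1*0) = ((2*1*2*5)*6)*0 = (20*6)*0 = 120*0 = 0)
(-8 + F)*6 = (-8 + 0)*6 = -8*6 = -48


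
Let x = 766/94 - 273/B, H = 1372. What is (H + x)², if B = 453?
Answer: 95856631609600/50367409 ≈ 1.9031e+6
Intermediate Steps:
x = 53556/7097 (x = 766/94 - 273/453 = 766*(1/94) - 273*1/453 = 383/47 - 91/151 = 53556/7097 ≈ 7.5463)
(H + x)² = (1372 + 53556/7097)² = (9790640/7097)² = 95856631609600/50367409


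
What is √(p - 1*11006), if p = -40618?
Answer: 6*I*√1434 ≈ 227.21*I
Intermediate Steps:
√(p - 1*11006) = √(-40618 - 1*11006) = √(-40618 - 11006) = √(-51624) = 6*I*√1434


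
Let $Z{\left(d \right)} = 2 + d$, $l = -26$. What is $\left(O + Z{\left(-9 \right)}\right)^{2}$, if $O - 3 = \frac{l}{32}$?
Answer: $\frac{5929}{256} \approx 23.16$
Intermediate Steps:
$O = \frac{35}{16}$ ($O = 3 - \frac{26}{32} = 3 - \frac{13}{16} = \frac{35}{16} \approx 2.1875$)
$\left(O + Z{\left(-9 \right)}\right)^{2} = \left(\frac{35}{16} + \left(2 - 9\right)\right)^{2} = \left(\frac{35}{16} - 7\right)^{2} = \left(- \frac{77}{16}\right)^{2} = \frac{5929}{256}$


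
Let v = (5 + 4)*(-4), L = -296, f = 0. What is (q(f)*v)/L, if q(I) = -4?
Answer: -18/37 ≈ -0.48649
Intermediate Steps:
v = -36 (v = 9*(-4) = -36)
(q(f)*v)/L = -4*(-36)/(-296) = 144*(-1/296) = -18/37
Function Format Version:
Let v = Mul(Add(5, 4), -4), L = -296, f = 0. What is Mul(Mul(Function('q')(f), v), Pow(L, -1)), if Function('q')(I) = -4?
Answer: Rational(-18, 37) ≈ -0.48649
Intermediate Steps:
v = -36 (v = Mul(9, -4) = -36)
Mul(Mul(Function('q')(f), v), Pow(L, -1)) = Mul(Mul(-4, -36), Pow(-296, -1)) = Mul(144, Rational(-1, 296)) = Rational(-18, 37)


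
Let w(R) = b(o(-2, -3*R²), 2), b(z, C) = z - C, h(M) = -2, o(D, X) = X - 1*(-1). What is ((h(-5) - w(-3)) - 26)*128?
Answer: 0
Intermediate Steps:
o(D, X) = 1 + X (o(D, X) = X + 1 = 1 + X)
w(R) = -1 - 3*R² (w(R) = (1 - 3*R²) - 1*2 = (1 - 3*R²) - 2 = -1 - 3*R²)
((h(-5) - w(-3)) - 26)*128 = ((-2 - (-1 - 3*(-3)²)) - 26)*128 = ((-2 - (-1 - 3*9)) - 26)*128 = ((-2 - (-1 - 27)) - 26)*128 = ((-2 - 1*(-28)) - 26)*128 = ((-2 + 28) - 26)*128 = (26 - 26)*128 = 0*128 = 0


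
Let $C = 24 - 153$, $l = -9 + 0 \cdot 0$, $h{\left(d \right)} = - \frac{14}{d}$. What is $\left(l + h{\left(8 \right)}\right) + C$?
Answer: $- \frac{559}{4} \approx -139.75$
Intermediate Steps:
$l = -9$ ($l = -9 + 0 = -9$)
$C = -129$ ($C = 24 - 153 = -129$)
$\left(l + h{\left(8 \right)}\right) + C = \left(-9 - \frac{14}{8}\right) - 129 = \left(-9 - \frac{7}{4}\right) - 129 = - \frac{43}{4} - 129 = - \frac{559}{4}$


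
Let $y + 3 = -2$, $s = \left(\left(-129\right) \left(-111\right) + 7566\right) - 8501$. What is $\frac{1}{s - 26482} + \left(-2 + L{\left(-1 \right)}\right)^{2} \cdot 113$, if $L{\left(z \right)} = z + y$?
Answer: $\frac{94724735}{13098} \approx 7232.0$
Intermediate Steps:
$s = 13384$ ($s = \left(14319 + 7566\right) - 8501 = 21885 - 8501 = 13384$)
$y = -5$ ($y = -3 - 2 = -5$)
$L{\left(z \right)} = -5 + z$ ($L{\left(z \right)} = z - 5 = -5 + z$)
$\frac{1}{s - 26482} + \left(-2 + L{\left(-1 \right)}\right)^{2} \cdot 113 = \frac{1}{13384 - 26482} + \left(-2 - 6\right)^{2} \cdot 113 = \frac{1}{-13098} + \left(-2 - 6\right)^{2} \cdot 113 = - \frac{1}{13098} + \left(-8\right)^{2} \cdot 113 = - \frac{1}{13098} + 64 \cdot 113 = - \frac{1}{13098} + 7232 = \frac{94724735}{13098}$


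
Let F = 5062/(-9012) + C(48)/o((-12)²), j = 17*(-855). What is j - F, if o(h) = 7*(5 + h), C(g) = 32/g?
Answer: -22769448567/1566586 ≈ -14534.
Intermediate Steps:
o(h) = 35 + 7*h
j = -14535
F = -878943/1566586 (F = 5062/(-9012) + (32/48)/(35 + 7*(-12)²) = 5062*(-1/9012) + (32*(1/48))/(35 + 7*144) = -2531/4506 + 2/(3*(35 + 1008)) = -2531/4506 + (⅔)/1043 = -2531/4506 + (⅔)*(1/1043) = -2531/4506 + 2/3129 = -878943/1566586 ≈ -0.56106)
j - F = -14535 - 1*(-878943/1566586) = -14535 + 878943/1566586 = -22769448567/1566586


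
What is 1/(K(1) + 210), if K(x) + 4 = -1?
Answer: 1/205 ≈ 0.0048781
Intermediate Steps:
K(x) = -5 (K(x) = -4 - 1 = -5)
1/(K(1) + 210) = 1/(-5 + 210) = 1/205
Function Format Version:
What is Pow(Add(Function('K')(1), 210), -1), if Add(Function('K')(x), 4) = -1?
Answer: Rational(1, 205) ≈ 0.0048781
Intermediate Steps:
Function('K')(x) = -5 (Function('K')(x) = Add(-4, -1) = -5)
Pow(Add(Function('K')(1), 210), -1) = Pow(Add(-5, 210), -1) = Pow(205, -1) = Rational(1, 205)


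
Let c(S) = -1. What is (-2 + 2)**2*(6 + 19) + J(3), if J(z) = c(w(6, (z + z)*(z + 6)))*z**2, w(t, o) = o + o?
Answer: -9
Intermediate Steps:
w(t, o) = 2*o
J(z) = -z**2
(-2 + 2)**2*(6 + 19) + J(3) = (-2 + 2)**2*(6 + 19) - 1*3**2 = 0**2*25 - 1*9 = 0*25 - 9 = 0 - 9 = -9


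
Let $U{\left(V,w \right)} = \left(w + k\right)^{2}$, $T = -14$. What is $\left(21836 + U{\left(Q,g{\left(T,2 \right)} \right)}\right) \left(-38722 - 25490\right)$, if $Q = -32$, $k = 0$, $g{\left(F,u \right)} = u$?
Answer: $-1402390080$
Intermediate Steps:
$U{\left(V,w \right)} = w^{2}$ ($U{\left(V,w \right)} = \left(w + 0\right)^{2} = w^{2}$)
$\left(21836 + U{\left(Q,g{\left(T,2 \right)} \right)}\right) \left(-38722 - 25490\right) = \left(21836 + 2^{2}\right) \left(-38722 - 25490\right) = \left(21836 + 4\right) \left(-64212\right) = 21840 \left(-64212\right) = -1402390080$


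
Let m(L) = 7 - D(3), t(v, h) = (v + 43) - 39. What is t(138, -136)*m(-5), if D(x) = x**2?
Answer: -284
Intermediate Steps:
t(v, h) = 4 + v (t(v, h) = (43 + v) - 39 = 4 + v)
m(L) = -2 (m(L) = 7 - 1*3**2 = 7 - 1*9 = 7 - 9 = -2)
t(138, -136)*m(-5) = (4 + 138)*(-2) = 142*(-2) = -284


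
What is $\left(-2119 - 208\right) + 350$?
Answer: $-1977$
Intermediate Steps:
$\left(-2119 - 208\right) + 350 = -2327 + 350 = -1977$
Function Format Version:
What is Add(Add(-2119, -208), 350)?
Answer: -1977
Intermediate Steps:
Add(Add(-2119, -208), 350) = Add(-2327, 350) = -1977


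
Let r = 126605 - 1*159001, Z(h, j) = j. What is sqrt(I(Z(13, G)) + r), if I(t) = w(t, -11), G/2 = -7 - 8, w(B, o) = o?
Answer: I*sqrt(32407) ≈ 180.02*I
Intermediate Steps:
G = -30 (G = 2*(-7 - 8) = 2*(-15) = -30)
I(t) = -11
r = -32396 (r = 126605 - 159001 = -32396)
sqrt(I(Z(13, G)) + r) = sqrt(-11 - 32396) = sqrt(-32407) = I*sqrt(32407)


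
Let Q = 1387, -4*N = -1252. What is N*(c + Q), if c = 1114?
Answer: 782813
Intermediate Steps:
N = 313 (N = -¼*(-1252) = 313)
N*(c + Q) = 313*(1114 + 1387) = 313*2501 = 782813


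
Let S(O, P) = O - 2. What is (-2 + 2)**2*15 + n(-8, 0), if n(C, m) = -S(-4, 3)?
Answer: 6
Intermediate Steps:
S(O, P) = -2 + O
n(C, m) = 6 (n(C, m) = -(-2 - 4) = -1*(-6) = 6)
(-2 + 2)**2*15 + n(-8, 0) = (-2 + 2)**2*15 + 6 = 0**2*15 + 6 = 0*15 + 6 = 0 + 6 = 6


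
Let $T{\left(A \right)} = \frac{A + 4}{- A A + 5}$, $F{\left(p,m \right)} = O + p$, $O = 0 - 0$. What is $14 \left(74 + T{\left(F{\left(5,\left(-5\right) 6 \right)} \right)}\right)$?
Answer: $\frac{10297}{10} \approx 1029.7$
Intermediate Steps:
$O = 0$ ($O = 0 + 0 = 0$)
$F{\left(p,m \right)} = p$ ($F{\left(p,m \right)} = 0 + p = p$)
$T{\left(A \right)} = \frac{4 + A}{5 - A^{2}}$ ($T{\left(A \right)} = \frac{4 + A}{- A^{2} + 5} = \frac{4 + A}{5 - A^{2}}$)
$14 \left(74 + T{\left(F{\left(5,\left(-5\right) 6 \right)} \right)}\right) = 14 \left(74 + \frac{-4 - 5}{-5 + 5^{2}}\right) = 14 \left(74 + \frac{-4 - 5}{-5 + 25}\right) = 14 \left(74 + \frac{1}{20} \left(-9\right)\right) = 14 \left(74 - \frac{9}{20}\right) = 14 \cdot \frac{1471}{20} = \frac{10297}{10}$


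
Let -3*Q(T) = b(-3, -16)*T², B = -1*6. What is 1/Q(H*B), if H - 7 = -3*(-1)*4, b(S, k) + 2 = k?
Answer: 1/77976 ≈ 1.2824e-5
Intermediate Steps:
b(S, k) = -2 + k
B = -6
H = 19 (H = 7 - 3*(-1)*4 = 7 + 3*4 = 7 + 12 = 19)
Q(T) = 6*T² (Q(T) = -(-2 - 16)*T²/3 = -(-6)*T² = 6*T²)
1/Q(H*B) = 1/(6*(19*(-6))²) = 1/(6*(-114)²) = 1/(6*12996) = 1/77976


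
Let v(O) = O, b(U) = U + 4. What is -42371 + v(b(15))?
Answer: -42352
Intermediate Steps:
b(U) = 4 + U
-42371 + v(b(15)) = -42371 + (4 + 15) = -42371 + 19 = -42352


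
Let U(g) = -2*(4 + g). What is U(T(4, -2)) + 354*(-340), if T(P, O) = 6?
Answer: -120380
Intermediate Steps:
U(g) = -8 - 2*g
U(T(4, -2)) + 354*(-340) = (-8 - 2*6) + 354*(-340) = (-8 - 12) - 120360 = -20 - 120360 = -120380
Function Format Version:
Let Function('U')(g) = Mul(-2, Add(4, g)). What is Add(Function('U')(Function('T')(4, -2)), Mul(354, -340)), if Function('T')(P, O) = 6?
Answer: -120380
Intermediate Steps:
Function('U')(g) = Add(-8, Mul(-2, g))
Add(Function('U')(Function('T')(4, -2)), Mul(354, -340)) = Add(Add(-8, Mul(-2, 6)), Mul(354, -340)) = Add(Add(-8, -12), -120360) = Add(-20, -120360) = -120380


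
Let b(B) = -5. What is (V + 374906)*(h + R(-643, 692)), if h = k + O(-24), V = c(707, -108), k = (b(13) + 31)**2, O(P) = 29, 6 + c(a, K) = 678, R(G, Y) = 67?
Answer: 289946216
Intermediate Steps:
c(a, K) = 672 (c(a, K) = -6 + 678 = 672)
k = 676 (k = (-5 + 31)**2 = 26**2 = 676)
V = 672
h = 705 (h = 676 + 29 = 705)
(V + 374906)*(h + R(-643, 692)) = (672 + 374906)*(705 + 67) = 375578*772 = 289946216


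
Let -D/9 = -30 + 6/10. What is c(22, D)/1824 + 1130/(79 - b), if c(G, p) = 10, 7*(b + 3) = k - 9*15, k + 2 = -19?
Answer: 721757/66576 ≈ 10.841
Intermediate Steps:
k = -21 (k = -2 - 19 = -21)
D = 1323/5 (D = -9*(-30 + 6/10) = -9*(-30 + 6*(1/10)) = -9*(-30 + 3/5) = -9*(-147/5) = 1323/5 ≈ 264.60)
b = -177/7 (b = -3 + (-21 - 9*15)/7 = -3 + (-21 - 135)/7 = -3 + (1/7)*(-156) = -3 - 156/7 = -177/7 ≈ -25.286)
c(22, D)/1824 + 1130/(79 - b) = 10/1824 + 1130/(79 - 1*(-177/7)) = 10*(1/1824) + 1130/(79 + 177/7) = 5/912 + 1130/(730/7) = 5/912 + 1130*(7/730) = 5/912 + 791/73 = 721757/66576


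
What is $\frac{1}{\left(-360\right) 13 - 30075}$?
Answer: $- \frac{1}{34755} \approx -2.8773 \cdot 10^{-5}$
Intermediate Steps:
$\frac{1}{\left(-360\right) 13 - 30075} = \frac{1}{-4680 - 30075} = \frac{1}{-34755} = - \frac{1}{34755}$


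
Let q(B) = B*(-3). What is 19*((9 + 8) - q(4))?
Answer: 551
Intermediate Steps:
q(B) = -3*B
19*((9 + 8) - q(4)) = 19*((9 + 8) - (-3)*4) = 19*(17 - 1*(-12)) = 19*(17 + 12) = 19*29 = 551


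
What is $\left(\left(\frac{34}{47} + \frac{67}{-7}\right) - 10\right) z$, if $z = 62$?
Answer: $- \frac{384462}{329} \approx -1168.6$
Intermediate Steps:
$\left(\left(\frac{34}{47} + \frac{67}{-7}\right) - 10\right) z = \left(\left(\frac{34}{47} + \frac{67}{-7}\right) - 10\right) 62 = \left(\left(34 \cdot \frac{1}{47} + 67 \left(- \frac{1}{7}\right)\right) - 10\right) 62 = \left(\left(\frac{34}{47} - \frac{67}{7}\right) - 10\right) 62 = \left(- \frac{2911}{329} - 10\right) 62 = \left(- \frac{6201}{329}\right) 62 = - \frac{384462}{329}$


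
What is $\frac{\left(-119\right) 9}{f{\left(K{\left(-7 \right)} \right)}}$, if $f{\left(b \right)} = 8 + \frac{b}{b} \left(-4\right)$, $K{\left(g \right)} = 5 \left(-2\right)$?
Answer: $- \frac{1071}{4} \approx -267.75$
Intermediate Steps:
$K{\left(g \right)} = -10$
$f{\left(b \right)} = 4$ ($f{\left(b \right)} = 8 + 1 \left(-4\right) = 8 - 4 = 4$)
$\frac{\left(-119\right) 9}{f{\left(K{\left(-7 \right)} \right)}} = \frac{\left(-119\right) 9}{4} = \left(-1071\right) \frac{1}{4} = - \frac{1071}{4}$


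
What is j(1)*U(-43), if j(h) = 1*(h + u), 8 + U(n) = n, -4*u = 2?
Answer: -51/2 ≈ -25.500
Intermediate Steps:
u = -½ (u = -¼*2 = -½ ≈ -0.50000)
U(n) = -8 + n
j(h) = -½ + h (j(h) = 1*(h - ½) = 1*(-½ + h) = -½ + h)
j(1)*U(-43) = (-½ + 1)*(-8 - 43) = (½)*(-51) = -51/2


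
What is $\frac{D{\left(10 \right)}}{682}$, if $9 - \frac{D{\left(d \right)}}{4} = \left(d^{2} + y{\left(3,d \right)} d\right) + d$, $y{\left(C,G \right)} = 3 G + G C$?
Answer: $- \frac{1402}{341} \approx -4.1114$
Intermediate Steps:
$y{\left(C,G \right)} = 3 G + C G$
$D{\left(d \right)} = 36 - 28 d^{2} - 4 d$ ($D{\left(d \right)} = 36 - 4 \left(\left(d^{2} + d \left(3 + 3\right) d\right) + d\right) = 36 - 4 \left(\left(d^{2} + d 6 d\right) + d\right) = 36 - 4 \left(\left(d^{2} + 6 d d\right) + d\right) = 36 - 4 \left(\left(d^{2} + 6 d^{2}\right) + d\right) = 36 - 4 \left(7 d^{2} + d\right) = 36 - 4 \left(d + 7 d^{2}\right) = 36 - \left(4 d + 28 d^{2}\right) = 36 - 28 d^{2} - 4 d$)
$\frac{D{\left(10 \right)}}{682} = \frac{36 - 28 \cdot 10^{2} - 40}{682} = \left(36 - 2800 - 40\right) \frac{1}{682} = \left(-2804\right) \frac{1}{682} = - \frac{1402}{341}$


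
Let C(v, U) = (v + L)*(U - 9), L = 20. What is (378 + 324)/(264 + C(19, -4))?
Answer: -26/9 ≈ -2.8889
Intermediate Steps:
C(v, U) = (-9 + U)*(20 + v) (C(v, U) = (v + 20)*(U - 9) = (20 + v)*(-9 + U) = (-9 + U)*(20 + v))
(378 + 324)/(264 + C(19, -4)) = (378 + 324)/(264 + (-180 - 9*19 + 20*(-4) - 4*19)) = 702/(264 + (-180 - 171 - 80 - 76)) = 702/(264 - 507) = 702/(-243) = 702*(-1/243) = -26/9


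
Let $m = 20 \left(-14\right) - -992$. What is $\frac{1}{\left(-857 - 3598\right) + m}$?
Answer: $- \frac{1}{3743} \approx -0.00026717$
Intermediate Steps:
$m = 712$ ($m = -280 + 992 = 712$)
$\frac{1}{\left(-857 - 3598\right) + m} = \frac{1}{\left(-857 - 3598\right) + 712} = \frac{1}{-4455 + 712} = \frac{1}{-3743} = - \frac{1}{3743}$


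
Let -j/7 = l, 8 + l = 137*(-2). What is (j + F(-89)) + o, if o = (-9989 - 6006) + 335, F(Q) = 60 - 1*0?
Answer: -13626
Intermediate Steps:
F(Q) = 60 (F(Q) = 60 + 0 = 60)
o = -15660 (o = -15995 + 335 = -15660)
l = -282 (l = -8 + 137*(-2) = -8 - 274 = -282)
j = 1974 (j = -7*(-282) = 1974)
(j + F(-89)) + o = (1974 + 60) - 15660 = 2034 - 15660 = -13626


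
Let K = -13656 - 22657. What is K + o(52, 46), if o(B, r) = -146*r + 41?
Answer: -42988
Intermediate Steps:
K = -36313
o(B, r) = 41 - 146*r
K + o(52, 46) = -36313 + (41 - 146*46) = -36313 + (41 - 6716) = -36313 - 6675 = -42988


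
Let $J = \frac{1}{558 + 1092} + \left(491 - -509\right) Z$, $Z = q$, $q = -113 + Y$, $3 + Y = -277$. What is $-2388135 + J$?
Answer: $- \frac{4588872749}{1650} \approx -2.7811 \cdot 10^{6}$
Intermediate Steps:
$Y = -280$ ($Y = -3 - 277 = -280$)
$q = -393$ ($q = -113 - 280 = -393$)
$Z = -393$
$J = - \frac{648449999}{1650}$ ($J = \frac{1}{558 + 1092} + \left(491 - -509\right) \left(-393\right) = \frac{1}{1650} + \left(491 + 509\right) \left(-393\right) = \frac{1}{1650} + 1000 \left(-393\right) = \frac{1}{1650} - 393000 = - \frac{648449999}{1650} \approx -3.93 \cdot 10^{5}$)
$-2388135 + J = -2388135 - \frac{648449999}{1650} = - \frac{4588872749}{1650}$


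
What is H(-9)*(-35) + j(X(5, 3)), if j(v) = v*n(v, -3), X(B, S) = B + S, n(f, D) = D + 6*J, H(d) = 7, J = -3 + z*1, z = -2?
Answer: -509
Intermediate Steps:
J = -5 (J = -3 - 2*1 = -3 - 2 = -5)
n(f, D) = -30 + D (n(f, D) = D + 6*(-5) = D - 30 = -30 + D)
j(v) = -33*v (j(v) = v*(-30 - 3) = v*(-33) = -33*v)
H(-9)*(-35) + j(X(5, 3)) = 7*(-35) - 33*(5 + 3) = -245 - 33*8 = -245 - 264 = -509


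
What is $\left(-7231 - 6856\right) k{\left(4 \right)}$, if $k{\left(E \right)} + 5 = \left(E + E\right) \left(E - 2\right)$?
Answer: $-154957$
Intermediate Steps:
$k{\left(E \right)} = -5 + 2 E \left(-2 + E\right)$ ($k{\left(E \right)} = -5 + \left(E + E\right) \left(E - 2\right) = -5 + 2 E \left(-2 + E\right)$)
$\left(-7231 - 6856\right) k{\left(4 \right)} = \left(-7231 - 6856\right) \left(-5 - 16 + 2 \cdot 4^{2}\right) = - 14087 \left(-5 - 16 + 2 \cdot 16\right) = - 14087 \left(-5 - 16 + 32\right) = \left(-14087\right) 11 = -154957$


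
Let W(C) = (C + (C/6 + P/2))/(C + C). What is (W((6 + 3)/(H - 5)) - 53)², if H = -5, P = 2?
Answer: 3636649/1296 ≈ 2806.1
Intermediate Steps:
W(C) = (1 + 7*C/6)/(2*C) (W(C) = (C + (C/6 + 2/2))/(C + C) = (C + (C*(⅙) + 2*(½)))/((2*C)) = (C + (C/6 + 1))*(1/(2*C)) = (C + (1 + C/6))*(1/(2*C)) = (1 + 7*C/6)*(1/(2*C)) = (1 + 7*C/6)/(2*C))
(W((6 + 3)/(H - 5)) - 53)² = ((6 + 7*((6 + 3)/(-5 - 5)))/(12*(((6 + 3)/(-5 - 5)))) - 53)² = ((6 + 7*(9/(-10)))/(12*((9/(-10)))) - 53)² = ((6 + 7*(9*(-⅒)))/(12*((9*(-⅒)))) - 53)² = ((6 + 7*(-9/10))/(12*(-9/10)) - 53)² = ((1/12)*(-10/9)*(6 - 63/10) - 53)² = ((1/12)*(-10/9)*(-3/10) - 53)² = (1/36 - 53)² = (-1907/36)² = 3636649/1296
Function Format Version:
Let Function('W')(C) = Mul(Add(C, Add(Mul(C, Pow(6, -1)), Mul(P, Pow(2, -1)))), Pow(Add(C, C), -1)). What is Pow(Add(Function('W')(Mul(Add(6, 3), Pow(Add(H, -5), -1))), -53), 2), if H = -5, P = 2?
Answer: Rational(3636649, 1296) ≈ 2806.1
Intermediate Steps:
Function('W')(C) = Mul(Rational(1, 2), Pow(C, -1), Add(1, Mul(Rational(7, 6), C))) (Function('W')(C) = Mul(Add(C, Add(Mul(C, Pow(6, -1)), Mul(2, Pow(2, -1)))), Pow(Add(C, C), -1)) = Mul(Add(C, Add(Mul(C, Rational(1, 6)), Mul(2, Rational(1, 2)))), Pow(Mul(2, C), -1)) = Mul(Add(C, Add(Mul(Rational(1, 6), C), 1)), Mul(Rational(1, 2), Pow(C, -1))) = Mul(Add(C, Add(1, Mul(Rational(1, 6), C))), Mul(Rational(1, 2), Pow(C, -1))) = Mul(Add(1, Mul(Rational(7, 6), C)), Mul(Rational(1, 2), Pow(C, -1))) = Mul(Rational(1, 2), Pow(C, -1), Add(1, Mul(Rational(7, 6), C))))
Pow(Add(Function('W')(Mul(Add(6, 3), Pow(Add(H, -5), -1))), -53), 2) = Pow(Add(Mul(Rational(1, 12), Pow(Mul(Add(6, 3), Pow(Add(-5, -5), -1)), -1), Add(6, Mul(7, Mul(Add(6, 3), Pow(Add(-5, -5), -1))))), -53), 2) = Pow(Add(Mul(Rational(1, 12), Pow(Mul(9, Pow(-10, -1)), -1), Add(6, Mul(7, Mul(9, Pow(-10, -1))))), -53), 2) = Pow(Add(Mul(Rational(1, 12), Pow(Mul(9, Rational(-1, 10)), -1), Add(6, Mul(7, Mul(9, Rational(-1, 10))))), -53), 2) = Pow(Add(Mul(Rational(1, 12), Pow(Rational(-9, 10), -1), Add(6, Mul(7, Rational(-9, 10)))), -53), 2) = Pow(Add(Mul(Rational(1, 12), Rational(-10, 9), Add(6, Rational(-63, 10))), -53), 2) = Pow(Add(Mul(Rational(1, 12), Rational(-10, 9), Rational(-3, 10)), -53), 2) = Pow(Add(Rational(1, 36), -53), 2) = Pow(Rational(-1907, 36), 2) = Rational(3636649, 1296)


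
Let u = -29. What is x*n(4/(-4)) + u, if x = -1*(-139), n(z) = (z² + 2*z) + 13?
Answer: 1639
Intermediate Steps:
n(z) = 13 + z² + 2*z
x = 139
x*n(4/(-4)) + u = 139*(13 + (4/(-4))² + 2*(4/(-4))) - 29 = 139*(13 + (4*(-¼))² + 2*(4*(-¼))) - 29 = 139*(13 + (-1)² + 2*(-1)) - 29 = 139*(13 + 1 - 2) - 29 = 139*12 - 29 = 1668 - 29 = 1639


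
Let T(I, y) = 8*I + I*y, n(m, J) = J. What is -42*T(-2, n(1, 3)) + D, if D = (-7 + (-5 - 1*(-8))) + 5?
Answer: 925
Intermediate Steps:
D = 1 (D = (-7 + (-5 + 8)) + 5 = (-7 + 3) + 5 = -4 + 5 = 1)
-42*T(-2, n(1, 3)) + D = -(-84)*(8 + 3) + 1 = -(-84)*11 + 1 = -42*(-22) + 1 = 924 + 1 = 925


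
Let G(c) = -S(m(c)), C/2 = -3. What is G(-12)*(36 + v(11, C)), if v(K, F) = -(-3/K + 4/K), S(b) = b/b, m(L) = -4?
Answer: -395/11 ≈ -35.909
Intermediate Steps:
C = -6 (C = 2*(-3) = -6)
S(b) = 1
v(K, F) = -1/K
G(c) = -1 (G(c) = -1*1 = -1)
G(-12)*(36 + v(11, C)) = -(36 - 1/11) = -1*395/11 = -395/11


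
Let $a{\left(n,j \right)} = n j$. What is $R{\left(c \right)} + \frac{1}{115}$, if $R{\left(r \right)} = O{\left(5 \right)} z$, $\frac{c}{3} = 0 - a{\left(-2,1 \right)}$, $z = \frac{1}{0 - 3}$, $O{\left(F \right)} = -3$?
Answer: $\frac{116}{115} \approx 1.0087$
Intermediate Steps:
$a{\left(n,j \right)} = j n$
$z = - \frac{1}{3}$ ($z = \frac{1}{-3} = - \frac{1}{3} \approx -0.33333$)
$c = 6$ ($c = 3 \left(0 - 1 \left(-2\right)\right) = 3 \left(0 - -2\right) = 3 \left(0 + 2\right) = 3 \cdot 2 = 6$)
$R{\left(r \right)} = 1$ ($R{\left(r \right)} = \left(-3\right) \left(- \frac{1}{3}\right) = 1$)
$R{\left(c \right)} + \frac{1}{115} = 1 + \frac{1}{115} = \frac{116}{115}$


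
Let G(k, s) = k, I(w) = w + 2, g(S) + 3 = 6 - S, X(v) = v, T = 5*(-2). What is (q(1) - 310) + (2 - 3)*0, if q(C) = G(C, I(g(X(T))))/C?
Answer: -309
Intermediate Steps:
T = -10
g(S) = 3 - S (g(S) = -3 + (6 - S) = 3 - S)
I(w) = 2 + w
q(C) = 1 (q(C) = C/C = 1)
(q(1) - 310) + (2 - 3)*0 = (1 - 310) + (2 - 3)*0 = -309 - 1*0 = -309 + 0 = -309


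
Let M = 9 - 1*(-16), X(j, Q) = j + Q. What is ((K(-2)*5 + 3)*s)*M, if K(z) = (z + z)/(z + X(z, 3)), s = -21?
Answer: -12075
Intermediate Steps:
X(j, Q) = Q + j
K(z) = 2*z/(3 + 2*z) (K(z) = (z + z)/(z + (3 + z)) = (2*z)/(3 + 2*z) = 2*z/(3 + 2*z))
M = 25 (M = 9 + 16 = 25)
((K(-2)*5 + 3)*s)*M = (((2*(-2)/(3 + 2*(-2)))*5 + 3)*(-21))*25 = (((2*(-2)/(3 - 4))*5 + 3)*(-21))*25 = (((2*(-2)/(-1))*5 + 3)*(-21))*25 = (((2*(-2)*(-1))*5 + 3)*(-21))*25 = ((4*5 + 3)*(-21))*25 = ((20 + 3)*(-21))*25 = (23*(-21))*25 = -483*25 = -12075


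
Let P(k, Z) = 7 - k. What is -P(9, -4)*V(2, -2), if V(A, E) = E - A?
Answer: -8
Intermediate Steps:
-P(9, -4)*V(2, -2) = -(7 - 1*9)*(-2 - 1*2) = -(7 - 9)*(-2 - 2) = -(-2)*(-4) = -1*8 = -8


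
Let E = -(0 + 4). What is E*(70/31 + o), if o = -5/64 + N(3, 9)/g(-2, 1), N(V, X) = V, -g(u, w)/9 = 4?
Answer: -12479/1488 ≈ -8.3864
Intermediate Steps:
g(u, w) = -36 (g(u, w) = -9*4 = -36)
E = -4 (E = -1*4 = -4)
o = -31/192 (o = -5/64 + 3/(-36) = -5*1/64 + 3*(-1/36) = -5/64 - 1/12 = -31/192 ≈ -0.16146)
E*(70/31 + o) = -4*(70/31 - 31/192) = -4*12479/5952 = -12479/1488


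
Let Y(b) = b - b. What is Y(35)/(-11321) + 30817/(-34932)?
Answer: -30817/34932 ≈ -0.88220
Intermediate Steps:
Y(b) = 0
Y(35)/(-11321) + 30817/(-34932) = 0/(-11321) + 30817/(-34932) = 0*(-1/11321) + 30817*(-1/34932) = 0 - 30817/34932 = -30817/34932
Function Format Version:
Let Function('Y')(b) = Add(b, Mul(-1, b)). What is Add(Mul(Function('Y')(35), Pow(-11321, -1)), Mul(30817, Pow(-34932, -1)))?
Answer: Rational(-30817, 34932) ≈ -0.88220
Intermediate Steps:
Function('Y')(b) = 0
Add(Mul(Function('Y')(35), Pow(-11321, -1)), Mul(30817, Pow(-34932, -1))) = Add(Mul(0, Pow(-11321, -1)), Mul(30817, Pow(-34932, -1))) = Add(Mul(0, Rational(-1, 11321)), Mul(30817, Rational(-1, 34932))) = Add(0, Rational(-30817, 34932)) = Rational(-30817, 34932)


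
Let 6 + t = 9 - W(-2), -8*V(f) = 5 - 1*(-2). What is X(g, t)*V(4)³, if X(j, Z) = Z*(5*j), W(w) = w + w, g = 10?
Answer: -60025/256 ≈ -234.47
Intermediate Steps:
W(w) = 2*w
V(f) = -7/8 (V(f) = -(5 - 1*(-2))/8 = -(5 + 2)/8 = -⅛*7 = -7/8)
t = 7 (t = -6 + (9 - 2*(-2)) = -6 + (9 - 1*(-4)) = -6 + (9 + 4) = -6 + 13 = 7)
X(j, Z) = 5*Z*j
X(g, t)*V(4)³ = (5*7*10)*(-7/8)³ = 350*(-343/512) = -60025/256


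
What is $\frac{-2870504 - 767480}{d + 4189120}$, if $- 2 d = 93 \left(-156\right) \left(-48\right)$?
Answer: $- \frac{16241}{17147} \approx -0.94716$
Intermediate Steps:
$d = -348192$ ($d = - \frac{93 \left(-156\right) \left(-48\right)}{2} = - \frac{\left(-14508\right) \left(-48\right)}{2} = \left(- \frac{1}{2}\right) 696384 = -348192$)
$\frac{-2870504 - 767480}{d + 4189120} = \frac{-2870504 - 767480}{-348192 + 4189120} = - \frac{3637984}{3840928} = \left(-3637984\right) \frac{1}{3840928} = - \frac{16241}{17147}$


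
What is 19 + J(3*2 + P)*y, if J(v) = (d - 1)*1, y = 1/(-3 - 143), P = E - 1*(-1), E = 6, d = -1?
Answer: 1388/73 ≈ 19.014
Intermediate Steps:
P = 7 (P = 6 - 1*(-1) = 6 + 1 = 7)
y = -1/146 (y = 1/(-146) = -1/146 ≈ -0.0068493)
J(v) = -2 (J(v) = (-1 - 1)*1 = -2*1 = -2)
19 + J(3*2 + P)*y = 19 - 2*(-1/146) = 19 + 1/73 = 1388/73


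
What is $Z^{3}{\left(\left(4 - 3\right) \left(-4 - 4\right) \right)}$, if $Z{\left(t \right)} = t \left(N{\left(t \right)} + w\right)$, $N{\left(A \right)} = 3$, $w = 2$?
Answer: $-64000$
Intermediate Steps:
$Z{\left(t \right)} = 5 t$ ($Z{\left(t \right)} = t \left(3 + 2\right) = t 5 = 5 t$)
$Z^{3}{\left(\left(4 - 3\right) \left(-4 - 4\right) \right)} = \left(5 \left(4 - 3\right) \left(-4 - 4\right)\right)^{3} = \left(5 \cdot 1 \left(-8\right)\right)^{3} = \left(5 \left(-8\right)\right)^{3} = \left(-40\right)^{3} = -64000$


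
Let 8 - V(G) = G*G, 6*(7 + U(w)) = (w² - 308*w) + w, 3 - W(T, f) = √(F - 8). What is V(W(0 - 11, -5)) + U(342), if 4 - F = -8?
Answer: 1995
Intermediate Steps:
F = 12 (F = 4 - 1*(-8) = 4 + 8 = 12)
W(T, f) = 1 (W(T, f) = 3 - √(12 - 8) = 3 - √4 = 3 - 1*2 = 3 - 2 = 1)
U(w) = -7 - 307*w/6 + w²/6 (U(w) = -7 + ((w² - 308*w) + w)/6 = -7 + (w² - 307*w)/6 = -7 + (-307*w/6 + w²/6) = -7 - 307*w/6 + w²/6)
V(G) = 8 - G² (V(G) = 8 - G*G = 8 - G²)
V(W(0 - 11, -5)) + U(342) = (8 - 1*1²) + (-7 - 307/6*342 + (⅙)*342²) = (8 - 1*1) + (-7 - 17499 + (⅙)*116964) = (8 - 1) + (-7 - 17499 + 19494) = 7 + 1988 = 1995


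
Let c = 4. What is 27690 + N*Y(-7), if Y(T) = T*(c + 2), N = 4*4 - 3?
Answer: 27144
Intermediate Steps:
N = 13 (N = 16 - 3 = 13)
Y(T) = 6*T (Y(T) = T*(4 + 2) = T*6 = 6*T)
27690 + N*Y(-7) = 27690 + 13*(6*(-7)) = 27690 + 13*(-42) = 27690 - 546 = 27144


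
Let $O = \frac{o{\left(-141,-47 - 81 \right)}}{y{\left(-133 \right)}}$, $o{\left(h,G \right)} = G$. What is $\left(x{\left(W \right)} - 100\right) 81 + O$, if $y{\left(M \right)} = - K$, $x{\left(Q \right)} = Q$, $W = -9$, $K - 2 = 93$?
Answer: $- \frac{838627}{95} \approx -8827.7$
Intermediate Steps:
$K = 95$ ($K = 2 + 93 = 95$)
$y{\left(M \right)} = -95$ ($y{\left(M \right)} = \left(-1\right) 95 = -95$)
$O = \frac{128}{95}$ ($O = \frac{-47 - 81}{-95} = \left(-128\right) \left(- \frac{1}{95}\right) = \frac{128}{95} \approx 1.3474$)
$\left(x{\left(W \right)} - 100\right) 81 + O = \left(-9 - 100\right) 81 + \frac{128}{95} = \left(-109\right) 81 + \frac{128}{95} = -8829 + \frac{128}{95} = - \frac{838627}{95}$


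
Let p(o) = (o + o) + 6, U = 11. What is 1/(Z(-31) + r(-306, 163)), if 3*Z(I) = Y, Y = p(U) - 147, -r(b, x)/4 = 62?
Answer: -3/863 ≈ -0.0034762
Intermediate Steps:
r(b, x) = -248 (r(b, x) = -4*62 = -248)
p(o) = 6 + 2*o (p(o) = 2*o + 6 = 6 + 2*o)
Y = -119 (Y = (6 + 2*11) - 147 = (6 + 22) - 147 = 28 - 147 = -119)
Z(I) = -119/3 (Z(I) = (⅓)*(-119) = -119/3)
1/(Z(-31) + r(-306, 163)) = 1/(-119/3 - 248) = 1/(-863/3) = -3/863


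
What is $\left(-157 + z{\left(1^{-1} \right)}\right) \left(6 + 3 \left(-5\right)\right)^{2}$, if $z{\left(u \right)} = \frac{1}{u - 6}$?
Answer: $- \frac{63666}{5} \approx -12733.0$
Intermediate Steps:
$z{\left(u \right)} = \frac{1}{-6 + u}$
$\left(-157 + z{\left(1^{-1} \right)}\right) \left(6 + 3 \left(-5\right)\right)^{2} = \left(-157 + \frac{1}{-6 + 1^{-1}}\right) \left(6 + 3 \left(-5\right)\right)^{2} = \left(-157 + \frac{1}{-6 + 1}\right) \left(6 - 15\right)^{2} = \left(-157 + \frac{1}{-5}\right) \left(-9\right)^{2} = \left(-157 - \frac{1}{5}\right) 81 = \left(- \frac{786}{5}\right) 81 = - \frac{63666}{5}$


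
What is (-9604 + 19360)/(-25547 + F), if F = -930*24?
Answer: -9756/47867 ≈ -0.20381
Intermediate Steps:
F = -22320
(-9604 + 19360)/(-25547 + F) = (-9604 + 19360)/(-25547 - 22320) = 9756/(-47867) = 9756*(-1/47867) = -9756/47867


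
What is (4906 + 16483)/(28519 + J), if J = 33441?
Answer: 21389/61960 ≈ 0.34521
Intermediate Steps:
(4906 + 16483)/(28519 + J) = (4906 + 16483)/(28519 + 33441) = 21389/61960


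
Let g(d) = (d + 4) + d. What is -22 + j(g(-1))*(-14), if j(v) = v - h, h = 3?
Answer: -8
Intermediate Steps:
g(d) = 4 + 2*d (g(d) = (4 + d) + d = 4 + 2*d)
j(v) = -3 + v (j(v) = v - 1*3 = v - 3 = -3 + v)
-22 + j(g(-1))*(-14) = -22 + (-3 + (4 + 2*(-1)))*(-14) = -22 + (-3 + (4 - 2))*(-14) = -22 + (-3 + 2)*(-14) = -22 - 1*(-14) = -22 + 14 = -8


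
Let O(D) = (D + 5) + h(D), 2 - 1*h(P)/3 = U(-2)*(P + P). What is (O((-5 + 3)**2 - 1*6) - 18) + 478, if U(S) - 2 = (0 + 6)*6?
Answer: 925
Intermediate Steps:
U(S) = 38 (U(S) = 2 + (0 + 6)*6 = 2 + 6*6 = 2 + 36 = 38)
h(P) = 6 - 228*P (h(P) = 6 - 114*(P + P) = 6 - 114*2*P = 6 - 228*P)
O(D) = 11 - 227*D (O(D) = (D + 5) + (6 - 228*D) = (5 + D) + (6 - 228*D) = 11 - 227*D)
(O((-5 + 3)**2 - 1*6) - 18) + 478 = ((11 - 227*((-5 + 3)**2 - 1*6)) - 18) + 478 = ((11 - 227*((-2)**2 - 6)) - 18) + 478 = ((11 - 227*(4 - 6)) - 18) + 478 = ((11 - 227*(-2)) - 18) + 478 = ((11 + 454) - 18) + 478 = (465 - 18) + 478 = 447 + 478 = 925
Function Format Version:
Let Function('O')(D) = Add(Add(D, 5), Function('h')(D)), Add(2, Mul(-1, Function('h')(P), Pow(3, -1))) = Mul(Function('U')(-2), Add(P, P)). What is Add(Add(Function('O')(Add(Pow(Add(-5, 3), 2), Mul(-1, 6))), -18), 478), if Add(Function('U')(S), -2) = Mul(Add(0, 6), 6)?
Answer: 925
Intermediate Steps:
Function('U')(S) = 38 (Function('U')(S) = Add(2, Mul(Add(0, 6), 6)) = Add(2, Mul(6, 6)) = Add(2, 36) = 38)
Function('h')(P) = Add(6, Mul(-228, P)) (Function('h')(P) = Add(6, Mul(-3, Mul(38, Add(P, P)))) = Add(6, Mul(-3, Mul(38, Mul(2, P)))) = Add(6, Mul(-3, Mul(76, P))) = Add(6, Mul(-228, P)))
Function('O')(D) = Add(11, Mul(-227, D)) (Function('O')(D) = Add(Add(D, 5), Add(6, Mul(-228, D))) = Add(Add(5, D), Add(6, Mul(-228, D))) = Add(11, Mul(-227, D)))
Add(Add(Function('O')(Add(Pow(Add(-5, 3), 2), Mul(-1, 6))), -18), 478) = Add(Add(Add(11, Mul(-227, Add(Pow(Add(-5, 3), 2), Mul(-1, 6)))), -18), 478) = Add(Add(Add(11, Mul(-227, Add(Pow(-2, 2), -6))), -18), 478) = Add(Add(Add(11, Mul(-227, Add(4, -6))), -18), 478) = Add(Add(Add(11, Mul(-227, -2)), -18), 478) = Add(Add(Add(11, 454), -18), 478) = Add(Add(465, -18), 478) = Add(447, 478) = 925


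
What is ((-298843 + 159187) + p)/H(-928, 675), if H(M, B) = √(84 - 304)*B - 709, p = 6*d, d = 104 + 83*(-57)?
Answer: 118699362/100740181 + 226014300*I*√55/100740181 ≈ 1.1783 + 16.639*I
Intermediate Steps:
d = -4627 (d = 104 - 4731 = -4627)
p = -27762 (p = 6*(-4627) = -27762)
H(M, B) = -709 + 2*I*B*√55 (H(M, B) = √(-220)*B - 709 = (2*I*√55)*B - 709 = 2*I*B*√55 - 709 = -709 + 2*I*B*√55)
((-298843 + 159187) + p)/H(-928, 675) = ((-298843 + 159187) - 27762)/(-709 + 2*I*675*√55) = (-139656 - 27762)/(-709 + 1350*I*√55) = -167418/(-709 + 1350*I*√55)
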